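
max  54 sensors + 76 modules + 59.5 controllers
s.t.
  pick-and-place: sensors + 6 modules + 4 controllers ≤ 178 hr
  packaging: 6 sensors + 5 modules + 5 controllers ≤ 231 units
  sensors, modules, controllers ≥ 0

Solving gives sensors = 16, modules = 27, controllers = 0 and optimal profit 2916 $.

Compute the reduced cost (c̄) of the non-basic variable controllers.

-4.5

Both pick-and-place and packaging are binding at x*.
Dual feasibility on the basic columns requires 1·y_pick-and-place + 6·y_packaging = 54, 6·y_pick-and-place + 5·y_packaging = 76.
This yields shadow prices y_pick-and-place = 6, y_packaging = 8.
Reduced cost of controllers: c₃ − yᵀa₃ = 59.5 − (6·4 + 8·5) = 59.5 − 64 = -4.5.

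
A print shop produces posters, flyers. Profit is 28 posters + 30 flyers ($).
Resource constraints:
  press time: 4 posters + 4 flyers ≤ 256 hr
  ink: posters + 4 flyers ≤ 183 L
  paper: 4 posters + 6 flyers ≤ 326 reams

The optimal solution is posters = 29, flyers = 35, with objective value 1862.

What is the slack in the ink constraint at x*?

ink used = 1·29 + 4·35 = 169; slack = 183 − 169 = 14.

14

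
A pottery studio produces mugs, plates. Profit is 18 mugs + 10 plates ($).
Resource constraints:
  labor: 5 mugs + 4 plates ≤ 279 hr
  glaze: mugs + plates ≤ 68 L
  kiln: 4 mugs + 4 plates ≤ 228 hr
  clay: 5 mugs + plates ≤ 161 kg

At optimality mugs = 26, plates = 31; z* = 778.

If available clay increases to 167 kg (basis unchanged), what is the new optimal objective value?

Check each constraint at x*: labor 254/279 (slack 25); glaze 57/68 (slack 11); kiln 228/228 (tight); clay 161/161 (tight).
By complementary slackness, y = 0 for the non-binding constraints.
From A_Bᵀ y = c: 4·y_kiln + 5·y_clay = 18; 4·y_kiln + 1·y_clay = 10.
Solving: y_kiln = 2, y_clay = 2.
Δz = y_clay·Δb = 2 × (6) = 12, so new z* = 778 + 12 = 790.

790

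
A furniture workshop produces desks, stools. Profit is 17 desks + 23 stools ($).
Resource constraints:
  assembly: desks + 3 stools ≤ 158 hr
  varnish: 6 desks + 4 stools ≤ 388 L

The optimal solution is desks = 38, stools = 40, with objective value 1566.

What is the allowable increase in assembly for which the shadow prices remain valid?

133

Binding constraints: assembly, varnish. The basis is B = [[1,3],[6,4]] with det -14.
Per unit increase in assembly, x* moves by d = (-0.2857, 0.4286).
The basis stays optimal until desks reaches 0; allowable increase = 133 hr.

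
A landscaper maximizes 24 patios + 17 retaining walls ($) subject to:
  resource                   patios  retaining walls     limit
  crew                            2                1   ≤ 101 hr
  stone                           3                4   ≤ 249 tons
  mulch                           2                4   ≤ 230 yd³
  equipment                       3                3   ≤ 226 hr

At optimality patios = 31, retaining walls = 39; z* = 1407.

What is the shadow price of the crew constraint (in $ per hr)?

9

At the optimum: crew uses 101 of 101 (binding); stone uses 249 of 249 (binding); mulch uses 218 of 230 (slack = 12); equipment uses 210 of 226 (slack = 16).
Slack constraints have shadow price 0 (complementary slackness).
The binding rows give the dual system: 2·y_crew + 3·y_stone = 24 and 1·y_crew + 4·y_stone = 17.
This yields shadow prices y_crew = 9, y_stone = 2.
Shadow price of crew = 9.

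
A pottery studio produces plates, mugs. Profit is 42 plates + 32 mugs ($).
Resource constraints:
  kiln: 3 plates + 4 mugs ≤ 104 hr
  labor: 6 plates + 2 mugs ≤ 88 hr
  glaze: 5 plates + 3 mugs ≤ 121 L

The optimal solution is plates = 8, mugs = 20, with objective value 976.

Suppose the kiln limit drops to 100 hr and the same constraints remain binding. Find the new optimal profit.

952

Binding: kiln and labor. Non-binding: glaze (21 unused).
Since glaze is not tight, its dual is 0.
The binding rows give the dual system: 3·y_kiln + 6·y_labor = 42 and 4·y_kiln + 2·y_labor = 32.
This yields shadow prices y_kiln = 6, y_labor = 4.
Δz = y_kiln·Δb = 6 × (-4) = -24, so new z* = 976 − 24 = 952.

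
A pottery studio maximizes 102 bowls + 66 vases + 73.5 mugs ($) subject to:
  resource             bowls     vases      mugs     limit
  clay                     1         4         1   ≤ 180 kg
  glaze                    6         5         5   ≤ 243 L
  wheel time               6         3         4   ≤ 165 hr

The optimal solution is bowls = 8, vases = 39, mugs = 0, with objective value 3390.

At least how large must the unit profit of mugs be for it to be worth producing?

75.5

Binding: glaze and wheel time. Non-binding: clay (16 unused).
Since clay is not tight, its dual is 0.
From A_Bᵀ y = c: 6·y_glaze + 6·y_wheel time = 102; 5·y_glaze + 3·y_wheel time = 66.
Solving: y_glaze = 7.5, y_wheel time = 9.5.
mugs enters the basis when its profit ≥ yᵀa₃ = 7.5·5 + 9.5·4 = 75.5.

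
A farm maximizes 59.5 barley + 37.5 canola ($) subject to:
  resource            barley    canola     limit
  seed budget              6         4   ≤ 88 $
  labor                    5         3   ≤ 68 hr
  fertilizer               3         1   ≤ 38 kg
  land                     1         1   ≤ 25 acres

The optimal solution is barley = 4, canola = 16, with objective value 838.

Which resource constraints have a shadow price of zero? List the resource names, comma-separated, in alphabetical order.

fertilizer, land

seed budget: 88/88 (binding)
labor: 68/68 (binding)
fertilizer: 28/38 (slack 10)
land: 20/25 (slack 5)
By complementary slackness, a constraint with positive slack has shadow price 0 → fertilizer, land.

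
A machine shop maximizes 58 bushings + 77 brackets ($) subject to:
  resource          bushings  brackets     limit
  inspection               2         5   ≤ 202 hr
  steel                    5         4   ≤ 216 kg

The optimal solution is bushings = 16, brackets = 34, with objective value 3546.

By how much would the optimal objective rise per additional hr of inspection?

9

Check each constraint at x*: inspection 202/202 (tight); steel 216/216 (tight).
The binding rows give the dual system: 2·y_inspection + 5·y_steel = 58 and 5·y_inspection + 4·y_steel = 77.
This yields shadow prices y_inspection = 9, y_steel = 8.
Shadow price of inspection = 9.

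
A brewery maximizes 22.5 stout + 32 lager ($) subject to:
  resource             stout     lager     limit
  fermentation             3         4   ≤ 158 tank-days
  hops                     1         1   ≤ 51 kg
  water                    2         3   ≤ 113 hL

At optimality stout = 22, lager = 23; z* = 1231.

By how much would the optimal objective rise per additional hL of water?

6

At the optimum: fermentation uses 158 of 158 (binding); hops uses 45 of 51 (slack = 6); water uses 113 of 113 (binding).
Since hops is not tight, its dual is 0.
From A_Bᵀ y = c: 3·y_fermentation + 2·y_water = 22.5; 4·y_fermentation + 3·y_water = 32.
This yields shadow prices y_fermentation = 3.5, y_water = 6.
Shadow price of water = 6.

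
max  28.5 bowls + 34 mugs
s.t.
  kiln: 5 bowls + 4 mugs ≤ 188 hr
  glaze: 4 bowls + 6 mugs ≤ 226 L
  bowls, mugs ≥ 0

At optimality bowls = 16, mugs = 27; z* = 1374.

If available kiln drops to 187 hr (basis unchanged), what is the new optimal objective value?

1371.5

Both kiln and glaze are binding at x*.
The binding rows give the dual system: 5·y_kiln + 4·y_glaze = 28.5 and 4·y_kiln + 6·y_glaze = 34.
This yields shadow prices y_kiln = 2.5, y_glaze = 4.
Δz = y_kiln·Δb = 2.5 × (-1) = -2.5, so new z* = 1374 − 2.5 = 1371.5.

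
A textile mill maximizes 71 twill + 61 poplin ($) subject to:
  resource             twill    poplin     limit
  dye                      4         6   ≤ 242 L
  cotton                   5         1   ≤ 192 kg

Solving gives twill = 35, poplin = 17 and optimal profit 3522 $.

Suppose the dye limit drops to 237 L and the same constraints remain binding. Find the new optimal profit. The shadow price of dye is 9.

Δb = -5, so new z* = 3522 + (9)·(-5) = 3522 − 45 = 3477.

3477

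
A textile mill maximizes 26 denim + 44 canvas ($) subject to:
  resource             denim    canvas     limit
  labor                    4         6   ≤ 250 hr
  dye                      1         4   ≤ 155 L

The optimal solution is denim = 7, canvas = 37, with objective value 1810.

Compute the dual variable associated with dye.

Check each constraint at x*: labor 250/250 (tight); dye 155/155 (tight).
Dual feasibility on the basic columns requires 4·y_labor + 1·y_dye = 26, 6·y_labor + 4·y_dye = 44.
This yields shadow prices y_labor = 6, y_dye = 2.
Shadow price of dye = 2.

2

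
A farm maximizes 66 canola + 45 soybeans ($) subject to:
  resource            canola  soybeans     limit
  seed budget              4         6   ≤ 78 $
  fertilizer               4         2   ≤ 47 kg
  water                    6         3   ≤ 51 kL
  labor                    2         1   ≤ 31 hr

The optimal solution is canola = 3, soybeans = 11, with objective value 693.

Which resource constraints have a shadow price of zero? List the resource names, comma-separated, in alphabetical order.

fertilizer, labor

seed budget: 78/78 (binding)
fertilizer: 34/47 (slack 13)
water: 51/51 (binding)
labor: 17/31 (slack 14)
By complementary slackness, a constraint with positive slack has shadow price 0 → fertilizer, labor.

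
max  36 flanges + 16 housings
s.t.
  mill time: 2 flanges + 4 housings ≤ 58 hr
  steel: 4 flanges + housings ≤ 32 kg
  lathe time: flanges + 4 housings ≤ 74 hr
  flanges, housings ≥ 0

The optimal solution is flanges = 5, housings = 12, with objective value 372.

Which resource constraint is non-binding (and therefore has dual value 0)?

lathe time

mill time: 58/58 (binding)
steel: 32/32 (binding)
lathe time: 53/74 (slack 21)
By complementary slackness, a constraint with positive slack has shadow price 0 → lathe time.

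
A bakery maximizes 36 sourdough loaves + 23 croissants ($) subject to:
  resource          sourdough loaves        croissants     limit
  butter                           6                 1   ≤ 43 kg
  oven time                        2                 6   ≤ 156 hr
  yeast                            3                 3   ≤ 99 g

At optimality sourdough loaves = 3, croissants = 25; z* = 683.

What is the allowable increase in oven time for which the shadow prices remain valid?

34

Binding constraints: butter, oven time. The basis is B = [[6,1],[2,6]] with det 34.
Per unit increase in oven time, x* moves by d = (-0.0294, 0.1765).
The basis stays optimal until yeast becomes binding; allowable increase = 34 hr.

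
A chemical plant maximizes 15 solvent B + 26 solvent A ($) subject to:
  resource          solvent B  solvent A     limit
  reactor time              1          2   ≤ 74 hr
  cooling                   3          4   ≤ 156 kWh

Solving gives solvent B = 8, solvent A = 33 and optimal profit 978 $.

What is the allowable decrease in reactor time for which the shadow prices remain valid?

Binding constraints: reactor time, cooling. The basis is B = [[1,2],[3,4]] with det -2.
Per unit decrease in reactor time, x* moves by d = (2, -1.5).
The basis stays optimal until solvent A reaches 0; allowable decrease = 22 hr.

22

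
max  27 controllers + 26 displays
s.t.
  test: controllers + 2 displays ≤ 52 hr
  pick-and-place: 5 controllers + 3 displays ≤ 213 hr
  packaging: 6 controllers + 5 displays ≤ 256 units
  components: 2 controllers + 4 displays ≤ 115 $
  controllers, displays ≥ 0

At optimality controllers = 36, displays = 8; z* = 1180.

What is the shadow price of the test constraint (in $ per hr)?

3

Check each constraint at x*: test 52/52 (tight); pick-and-place 204/213 (slack 9); packaging 256/256 (tight); components 104/115 (slack 11).
By complementary slackness, y = 0 for the non-binding constraints.
Dual feasibility on the basic columns requires 1·y_test + 6·y_packaging = 27, 2·y_test + 5·y_packaging = 26.
→ y_test = 3 and y_packaging = 4.
Shadow price of test = 3.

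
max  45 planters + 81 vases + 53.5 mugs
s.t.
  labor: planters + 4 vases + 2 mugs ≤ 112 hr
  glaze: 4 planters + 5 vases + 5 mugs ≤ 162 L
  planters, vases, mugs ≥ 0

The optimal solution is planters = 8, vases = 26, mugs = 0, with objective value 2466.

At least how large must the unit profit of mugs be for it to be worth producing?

63

Both labor and glaze are binding at x*.
Dual feasibility on the basic columns requires 1·y_labor + 4·y_glaze = 45, 4·y_labor + 5·y_glaze = 81.
→ y_labor = 9 and y_glaze = 9.
mugs enters the basis when its profit ≥ yᵀa₃ = 9·2 + 9·5 = 63.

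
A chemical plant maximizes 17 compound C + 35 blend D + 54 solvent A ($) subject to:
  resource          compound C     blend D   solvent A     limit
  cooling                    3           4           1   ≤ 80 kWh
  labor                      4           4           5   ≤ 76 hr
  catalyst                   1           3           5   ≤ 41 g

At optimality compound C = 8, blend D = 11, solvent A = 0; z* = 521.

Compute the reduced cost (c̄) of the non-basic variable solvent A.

At the optimum: cooling uses 68 of 80 (slack = 12); labor uses 76 of 76 (binding); catalyst uses 41 of 41 (binding).
Slack constraints have shadow price 0 (complementary slackness).
From A_Bᵀ y = c: 4·y_labor + 1·y_catalyst = 17; 4·y_labor + 3·y_catalyst = 35.
→ y_labor = 2 and y_catalyst = 9.
Reduced cost of solvent A: c₃ − yᵀa₃ = 54 − (2·5 + 9·5) = 54 − 55 = -1.

-1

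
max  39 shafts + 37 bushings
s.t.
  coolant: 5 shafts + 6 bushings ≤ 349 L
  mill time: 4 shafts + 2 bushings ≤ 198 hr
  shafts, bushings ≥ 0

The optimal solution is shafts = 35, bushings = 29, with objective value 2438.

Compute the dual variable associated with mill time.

Both coolant and mill time are binding at x*.
From A_Bᵀ y = c: 5·y_coolant + 4·y_mill time = 39; 6·y_coolant + 2·y_mill time = 37.
Solving: y_coolant = 5, y_mill time = 3.5.
Shadow price of mill time = 3.5.

3.5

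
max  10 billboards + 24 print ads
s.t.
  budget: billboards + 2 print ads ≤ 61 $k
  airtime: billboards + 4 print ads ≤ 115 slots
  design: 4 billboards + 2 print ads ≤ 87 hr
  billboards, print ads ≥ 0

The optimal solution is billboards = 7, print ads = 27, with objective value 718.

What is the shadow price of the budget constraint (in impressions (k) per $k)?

Check each constraint at x*: budget 61/61 (tight); airtime 115/115 (tight); design 82/87 (slack 5).
Since design is not tight, its dual is 0.
Dual feasibility on the basic columns requires 1·y_budget + 1·y_airtime = 10, 2·y_budget + 4·y_airtime = 24.
Solving: y_budget = 8, y_airtime = 2.
Shadow price of budget = 8.

8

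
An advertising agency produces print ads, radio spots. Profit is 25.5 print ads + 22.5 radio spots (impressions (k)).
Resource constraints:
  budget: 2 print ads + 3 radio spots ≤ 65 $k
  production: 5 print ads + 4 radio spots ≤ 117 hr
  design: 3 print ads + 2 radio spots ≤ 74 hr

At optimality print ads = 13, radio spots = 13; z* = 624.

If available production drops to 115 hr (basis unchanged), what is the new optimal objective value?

At the optimum: budget uses 65 of 65 (binding); production uses 117 of 117 (binding); design uses 65 of 74 (slack = 9).
Since design is not tight, its dual is 0.
The binding rows give the dual system: 2·y_budget + 5·y_production = 25.5 and 3·y_budget + 4·y_production = 22.5.
→ y_budget = 1.5 and y_production = 4.5.
Δz = y_production·Δb = 4.5 × (-2) = -9, so new z* = 624 − 9 = 615.

615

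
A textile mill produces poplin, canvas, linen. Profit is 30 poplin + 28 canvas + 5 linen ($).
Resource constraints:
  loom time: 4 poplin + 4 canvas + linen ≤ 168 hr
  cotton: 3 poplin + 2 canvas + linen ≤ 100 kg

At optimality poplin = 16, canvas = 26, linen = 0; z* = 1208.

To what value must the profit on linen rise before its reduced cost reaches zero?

At the optimum: loom time uses 168 of 168 (binding); cotton uses 100 of 100 (binding).
Dual feasibility on the basic columns requires 4·y_loom time + 3·y_cotton = 30, 4·y_loom time + 2·y_cotton = 28.
This yields shadow prices y_loom time = 6, y_cotton = 2.
linen enters the basis when its profit ≥ yᵀa₃ = 6·1 + 2·1 = 8.

8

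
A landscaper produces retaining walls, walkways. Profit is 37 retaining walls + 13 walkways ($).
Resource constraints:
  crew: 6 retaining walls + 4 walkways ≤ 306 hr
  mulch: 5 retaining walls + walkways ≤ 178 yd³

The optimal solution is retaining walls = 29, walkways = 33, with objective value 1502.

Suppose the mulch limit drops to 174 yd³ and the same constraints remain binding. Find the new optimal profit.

At the optimum: crew uses 306 of 306 (binding); mulch uses 178 of 178 (binding).
The binding rows give the dual system: 6·y_crew + 5·y_mulch = 37 and 4·y_crew + 1·y_mulch = 13.
This yields shadow prices y_crew = 2, y_mulch = 5.
Δz = y_mulch·Δb = 5 × (-4) = -20, so new z* = 1502 − 20 = 1482.

1482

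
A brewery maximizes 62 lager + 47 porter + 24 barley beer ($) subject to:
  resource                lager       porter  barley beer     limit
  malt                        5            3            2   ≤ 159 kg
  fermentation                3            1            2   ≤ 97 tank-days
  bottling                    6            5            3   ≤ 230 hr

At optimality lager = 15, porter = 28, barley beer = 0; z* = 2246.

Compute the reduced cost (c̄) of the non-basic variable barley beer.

-5

Binding: malt and bottling. Non-binding: fermentation (24 unused).
Since fermentation is not tight, its dual is 0.
Dual feasibility on the basic columns requires 5·y_malt + 6·y_bottling = 62, 3·y_malt + 5·y_bottling = 47.
→ y_malt = 4 and y_bottling = 7.
Reduced cost of barley beer: c₃ − yᵀa₃ = 24 − (4·2 + 7·3) = 24 − 29 = -5.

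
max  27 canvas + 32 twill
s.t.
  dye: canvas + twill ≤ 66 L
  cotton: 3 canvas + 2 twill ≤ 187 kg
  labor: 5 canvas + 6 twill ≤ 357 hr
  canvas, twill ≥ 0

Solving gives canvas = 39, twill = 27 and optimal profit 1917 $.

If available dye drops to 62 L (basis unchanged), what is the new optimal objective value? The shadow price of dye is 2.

Δb = -4, so new z* = 1917 + (2)·(-4) = 1917 − 8 = 1909.

1909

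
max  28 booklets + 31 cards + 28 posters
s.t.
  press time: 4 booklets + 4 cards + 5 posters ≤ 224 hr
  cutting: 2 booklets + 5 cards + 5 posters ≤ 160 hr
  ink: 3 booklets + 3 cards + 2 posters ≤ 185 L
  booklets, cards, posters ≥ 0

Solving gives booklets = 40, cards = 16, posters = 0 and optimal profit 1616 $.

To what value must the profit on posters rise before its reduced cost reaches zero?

37.5

Binding: press time and cutting. Non-binding: ink (17 unused).
Slack constraints have shadow price 0 (complementary slackness).
The binding rows give the dual system: 4·y_press time + 2·y_cutting = 28 and 4·y_press time + 5·y_cutting = 31.
Solving: y_press time = 6.5, y_cutting = 1.
posters enters the basis when its profit ≥ yᵀa₃ = 6.5·5 + 1·5 = 37.5.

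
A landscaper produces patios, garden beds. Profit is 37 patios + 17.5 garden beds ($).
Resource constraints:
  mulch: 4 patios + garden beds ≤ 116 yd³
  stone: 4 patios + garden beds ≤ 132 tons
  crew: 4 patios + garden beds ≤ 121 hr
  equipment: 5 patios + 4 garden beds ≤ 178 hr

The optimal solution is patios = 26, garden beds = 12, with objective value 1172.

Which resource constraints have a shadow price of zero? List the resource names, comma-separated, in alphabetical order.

crew, stone

mulch: 116/116 (binding)
stone: 116/132 (slack 16)
crew: 116/121 (slack 5)
equipment: 178/178 (binding)
By complementary slackness, a constraint with positive slack has shadow price 0 → crew, stone.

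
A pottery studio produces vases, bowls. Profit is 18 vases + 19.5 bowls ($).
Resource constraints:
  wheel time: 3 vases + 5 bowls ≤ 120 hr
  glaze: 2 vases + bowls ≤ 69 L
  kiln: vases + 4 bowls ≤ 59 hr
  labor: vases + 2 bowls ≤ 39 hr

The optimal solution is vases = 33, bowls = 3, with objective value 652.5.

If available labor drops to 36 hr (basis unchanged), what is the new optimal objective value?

Check each constraint at x*: wheel time 114/120 (slack 6); glaze 69/69 (tight); kiln 45/59 (slack 14); labor 39/39 (tight).
By complementary slackness, y = 0 for the non-binding constraints.
The binding rows give the dual system: 2·y_glaze + 1·y_labor = 18 and 1·y_glaze + 2·y_labor = 19.5.
This yields shadow prices y_glaze = 5.5, y_labor = 7.
Δz = y_labor·Δb = 7 × (-3) = -21, so new z* = 652.5 − 21 = 631.5.

631.5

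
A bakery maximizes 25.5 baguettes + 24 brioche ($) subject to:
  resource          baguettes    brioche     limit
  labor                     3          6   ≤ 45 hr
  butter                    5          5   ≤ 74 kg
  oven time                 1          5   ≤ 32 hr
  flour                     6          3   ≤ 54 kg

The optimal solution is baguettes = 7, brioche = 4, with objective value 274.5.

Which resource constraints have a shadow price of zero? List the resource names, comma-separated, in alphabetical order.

labor: 45/45 (binding)
butter: 55/74 (slack 19)
oven time: 27/32 (slack 5)
flour: 54/54 (binding)
By complementary slackness, a constraint with positive slack has shadow price 0 → butter, oven time.

butter, oven time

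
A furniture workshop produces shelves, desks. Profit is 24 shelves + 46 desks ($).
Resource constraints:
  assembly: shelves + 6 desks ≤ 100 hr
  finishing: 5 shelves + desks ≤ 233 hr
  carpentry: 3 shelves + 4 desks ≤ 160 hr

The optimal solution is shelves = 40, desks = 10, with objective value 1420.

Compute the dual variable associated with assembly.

3

At the optimum: assembly uses 100 of 100 (binding); finishing uses 210 of 233 (slack = 23); carpentry uses 160 of 160 (binding).
Since finishing is not tight, its dual is 0.
From A_Bᵀ y = c: 1·y_assembly + 3·y_carpentry = 24; 6·y_assembly + 4·y_carpentry = 46.
→ y_assembly = 3 and y_carpentry = 7.
Shadow price of assembly = 3.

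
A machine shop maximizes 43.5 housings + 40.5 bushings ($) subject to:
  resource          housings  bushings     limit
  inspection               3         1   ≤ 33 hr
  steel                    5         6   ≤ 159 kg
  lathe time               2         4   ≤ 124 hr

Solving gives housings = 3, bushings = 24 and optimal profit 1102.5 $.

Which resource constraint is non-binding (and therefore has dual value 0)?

lathe time

inspection: 33/33 (binding)
steel: 159/159 (binding)
lathe time: 102/124 (slack 22)
By complementary slackness, a constraint with positive slack has shadow price 0 → lathe time.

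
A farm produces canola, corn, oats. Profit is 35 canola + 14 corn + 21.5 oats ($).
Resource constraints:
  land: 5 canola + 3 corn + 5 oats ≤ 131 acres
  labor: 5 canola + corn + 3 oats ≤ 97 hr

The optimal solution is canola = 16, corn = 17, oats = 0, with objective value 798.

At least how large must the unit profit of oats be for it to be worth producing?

28

Both land and labor are binding at x*.
The binding rows give the dual system: 5·y_land + 5·y_labor = 35 and 3·y_land + 1·y_labor = 14.
→ y_land = 3.5 and y_labor = 3.5.
oats enters the basis when its profit ≥ yᵀa₃ = 3.5·5 + 3.5·3 = 28.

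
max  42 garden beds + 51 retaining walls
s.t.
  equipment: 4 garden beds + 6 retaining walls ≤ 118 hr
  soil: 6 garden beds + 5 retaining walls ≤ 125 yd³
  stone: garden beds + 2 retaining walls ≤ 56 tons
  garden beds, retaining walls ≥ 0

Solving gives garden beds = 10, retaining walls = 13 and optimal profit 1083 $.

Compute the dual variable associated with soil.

3

Binding: equipment and soil. Non-binding: stone (20 unused).
By complementary slackness, y = 0 for the non-binding constraint.
The binding rows give the dual system: 4·y_equipment + 6·y_soil = 42 and 6·y_equipment + 5·y_soil = 51.
This yields shadow prices y_equipment = 6, y_soil = 3.
Shadow price of soil = 3.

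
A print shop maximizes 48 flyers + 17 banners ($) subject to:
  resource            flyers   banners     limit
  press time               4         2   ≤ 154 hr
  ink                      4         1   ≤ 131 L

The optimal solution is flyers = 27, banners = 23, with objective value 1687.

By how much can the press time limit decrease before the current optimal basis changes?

23

Binding constraints: press time, ink. The basis is B = [[4,2],[4,1]] with det -4.
Per unit decrease in press time, x* moves by d = (0.25, -1).
The basis stays optimal until banners reaches 0; allowable decrease = 23 hr.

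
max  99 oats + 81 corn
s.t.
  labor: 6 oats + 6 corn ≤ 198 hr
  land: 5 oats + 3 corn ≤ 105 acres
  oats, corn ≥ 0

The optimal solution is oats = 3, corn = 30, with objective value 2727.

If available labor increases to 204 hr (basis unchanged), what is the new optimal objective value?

Check each constraint at x*: labor 198/198 (tight); land 105/105 (tight).
The binding rows give the dual system: 6·y_labor + 5·y_land = 99 and 6·y_labor + 3·y_land = 81.
→ y_labor = 9 and y_land = 9.
Δz = y_labor·Δb = 9 × (6) = 54, so new z* = 2727 + 54 = 2781.

2781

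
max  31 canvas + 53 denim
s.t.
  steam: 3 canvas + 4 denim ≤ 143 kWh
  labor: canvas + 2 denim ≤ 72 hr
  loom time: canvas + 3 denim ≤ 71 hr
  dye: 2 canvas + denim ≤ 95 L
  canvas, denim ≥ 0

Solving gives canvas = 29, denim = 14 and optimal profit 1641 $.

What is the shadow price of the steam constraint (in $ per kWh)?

8

At the optimum: steam uses 143 of 143 (binding); labor uses 57 of 72 (slack = 15); loom time uses 71 of 71 (binding); dye uses 72 of 95 (slack = 23).
Slack constraints have shadow price 0 (complementary slackness).
The binding rows give the dual system: 3·y_steam + 1·y_loom time = 31 and 4·y_steam + 3·y_loom time = 53.
This yields shadow prices y_steam = 8, y_loom time = 7.
Shadow price of steam = 8.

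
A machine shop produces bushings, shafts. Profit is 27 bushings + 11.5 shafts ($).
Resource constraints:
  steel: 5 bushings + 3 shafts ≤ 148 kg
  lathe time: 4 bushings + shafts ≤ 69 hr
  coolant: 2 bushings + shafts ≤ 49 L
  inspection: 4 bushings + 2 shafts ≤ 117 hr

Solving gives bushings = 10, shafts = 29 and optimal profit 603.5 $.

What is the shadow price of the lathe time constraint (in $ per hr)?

2

Binding: lathe time and coolant. Non-binding: steel (11 unused), inspection (19 unused).
Slack constraints have shadow price 0 (complementary slackness).
Dual feasibility on the basic columns requires 4·y_lathe time + 2·y_coolant = 27, 1·y_lathe time + 1·y_coolant = 11.5.
Solving: y_lathe time = 2, y_coolant = 9.5.
Shadow price of lathe time = 2.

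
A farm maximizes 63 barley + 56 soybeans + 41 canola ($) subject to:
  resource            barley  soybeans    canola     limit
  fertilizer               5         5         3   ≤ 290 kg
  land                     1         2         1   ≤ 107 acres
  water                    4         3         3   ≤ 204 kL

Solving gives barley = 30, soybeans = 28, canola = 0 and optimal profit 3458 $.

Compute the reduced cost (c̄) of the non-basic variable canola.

At the optimum: fertilizer uses 290 of 290 (binding); land uses 86 of 107 (slack = 21); water uses 204 of 204 (binding).
Slack constraints have shadow price 0 (complementary slackness).
From A_Bᵀ y = c: 5·y_fertilizer + 4·y_water = 63; 5·y_fertilizer + 3·y_water = 56.
Solving: y_fertilizer = 7, y_water = 7.
Reduced cost of canola: c₃ − yᵀa₃ = 41 − (7·3 + 7·3) = 41 − 42 = -1.

-1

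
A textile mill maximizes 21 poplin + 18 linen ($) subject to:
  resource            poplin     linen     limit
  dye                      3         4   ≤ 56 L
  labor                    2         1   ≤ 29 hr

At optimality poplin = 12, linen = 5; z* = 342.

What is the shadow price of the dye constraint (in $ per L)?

Both dye and labor are binding at x*.
Dual feasibility on the basic columns requires 3·y_dye + 2·y_labor = 21, 4·y_dye + 1·y_labor = 18.
This yields shadow prices y_dye = 3, y_labor = 6.
Shadow price of dye = 3.

3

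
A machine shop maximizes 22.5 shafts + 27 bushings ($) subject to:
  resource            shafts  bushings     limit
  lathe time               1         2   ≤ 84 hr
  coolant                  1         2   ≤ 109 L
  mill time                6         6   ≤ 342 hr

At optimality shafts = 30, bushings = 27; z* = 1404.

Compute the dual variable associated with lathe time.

At the optimum: lathe time uses 84 of 84 (binding); coolant uses 84 of 109 (slack = 25); mill time uses 342 of 342 (binding).
By complementary slackness, y = 0 for the non-binding constraint.
From A_Bᵀ y = c: 1·y_lathe time + 6·y_mill time = 22.5; 2·y_lathe time + 6·y_mill time = 27.
→ y_lathe time = 4.5 and y_mill time = 3.
Shadow price of lathe time = 4.5.

4.5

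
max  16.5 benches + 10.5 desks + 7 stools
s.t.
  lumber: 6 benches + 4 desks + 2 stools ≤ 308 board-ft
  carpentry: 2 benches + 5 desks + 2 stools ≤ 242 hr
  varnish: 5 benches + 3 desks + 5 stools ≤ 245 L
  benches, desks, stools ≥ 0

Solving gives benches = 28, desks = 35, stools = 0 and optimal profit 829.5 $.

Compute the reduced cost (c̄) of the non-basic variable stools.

Binding: lumber and varnish. Non-binding: carpentry (11 unused).
By complementary slackness, y = 0 for the non-binding constraint.
The binding rows give the dual system: 6·y_lumber + 5·y_varnish = 16.5 and 4·y_lumber + 3·y_varnish = 10.5.
This yields shadow prices y_lumber = 1.5, y_varnish = 1.5.
Reduced cost of stools: c₃ − yᵀa₃ = 7 − (1.5·2 + 1.5·5) = 7 − 10.5 = -3.5.

-3.5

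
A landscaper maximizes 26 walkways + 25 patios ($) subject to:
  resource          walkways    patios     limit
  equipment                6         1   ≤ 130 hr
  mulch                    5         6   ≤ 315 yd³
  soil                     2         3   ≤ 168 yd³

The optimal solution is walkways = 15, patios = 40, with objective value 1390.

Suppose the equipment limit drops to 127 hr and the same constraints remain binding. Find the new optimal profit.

1387

At the optimum: equipment uses 130 of 130 (binding); mulch uses 315 of 315 (binding); soil uses 150 of 168 (slack = 18).
By complementary slackness, y = 0 for the non-binding constraint.
The binding rows give the dual system: 6·y_equipment + 5·y_mulch = 26 and 1·y_equipment + 6·y_mulch = 25.
Solving: y_equipment = 1, y_mulch = 4.
Δz = y_equipment·Δb = 1 × (-3) = -3, so new z* = 1390 − 3 = 1387.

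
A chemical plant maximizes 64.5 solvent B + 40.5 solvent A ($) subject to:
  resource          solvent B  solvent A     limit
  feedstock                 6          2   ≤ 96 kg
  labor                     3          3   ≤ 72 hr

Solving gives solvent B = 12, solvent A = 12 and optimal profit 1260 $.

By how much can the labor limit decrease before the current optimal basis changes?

24

Binding constraints: feedstock, labor. The basis is B = [[6,2],[3,3]] with det 12.
Per unit decrease in labor, x* moves by d = (0.1667, -0.5).
The basis stays optimal until solvent A reaches 0; allowable decrease = 24 hr.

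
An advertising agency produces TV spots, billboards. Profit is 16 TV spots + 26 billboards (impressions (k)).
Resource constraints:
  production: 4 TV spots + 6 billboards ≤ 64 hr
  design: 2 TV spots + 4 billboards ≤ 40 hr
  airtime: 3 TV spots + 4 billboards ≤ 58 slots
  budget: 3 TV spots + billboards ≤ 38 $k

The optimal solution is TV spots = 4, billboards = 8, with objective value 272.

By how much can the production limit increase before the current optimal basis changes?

Binding constraints: production, design. The basis is B = [[4,6],[2,4]] with det 4.
Per unit increase in production, x* moves by d = (1, -0.5).
The basis stays optimal until budget becomes binding; allowable increase = 7.2 hr.

7.2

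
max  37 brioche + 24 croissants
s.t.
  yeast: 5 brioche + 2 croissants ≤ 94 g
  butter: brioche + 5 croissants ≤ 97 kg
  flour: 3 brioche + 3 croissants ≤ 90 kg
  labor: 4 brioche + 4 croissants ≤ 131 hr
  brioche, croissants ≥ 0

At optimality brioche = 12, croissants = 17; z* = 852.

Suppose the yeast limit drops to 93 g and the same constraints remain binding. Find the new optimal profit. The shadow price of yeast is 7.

Δb = -1, so new z* = 852 + (7)·(-1) = 852 − 7 = 845.

845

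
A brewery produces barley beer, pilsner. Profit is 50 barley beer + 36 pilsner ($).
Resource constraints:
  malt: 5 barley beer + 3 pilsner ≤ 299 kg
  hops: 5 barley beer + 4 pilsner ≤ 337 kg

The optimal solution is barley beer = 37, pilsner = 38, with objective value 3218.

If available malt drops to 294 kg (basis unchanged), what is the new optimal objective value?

Both malt and hops are binding at x*.
The binding rows give the dual system: 5·y_malt + 5·y_hops = 50 and 3·y_malt + 4·y_hops = 36.
Solving: y_malt = 4, y_hops = 6.
Δz = y_malt·Δb = 4 × (-5) = -20, so new z* = 3218 − 20 = 3198.

3198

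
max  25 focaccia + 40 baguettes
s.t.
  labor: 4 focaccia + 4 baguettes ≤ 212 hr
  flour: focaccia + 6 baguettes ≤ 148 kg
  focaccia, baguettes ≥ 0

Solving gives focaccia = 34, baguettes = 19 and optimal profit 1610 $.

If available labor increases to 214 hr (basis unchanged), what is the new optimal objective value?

At the optimum: labor uses 212 of 212 (binding); flour uses 148 of 148 (binding).
Dual feasibility on the basic columns requires 4·y_labor + 1·y_flour = 25, 4·y_labor + 6·y_flour = 40.
→ y_labor = 5.5 and y_flour = 3.
Δz = y_labor·Δb = 5.5 × (2) = 11, so new z* = 1610 + 11 = 1621.

1621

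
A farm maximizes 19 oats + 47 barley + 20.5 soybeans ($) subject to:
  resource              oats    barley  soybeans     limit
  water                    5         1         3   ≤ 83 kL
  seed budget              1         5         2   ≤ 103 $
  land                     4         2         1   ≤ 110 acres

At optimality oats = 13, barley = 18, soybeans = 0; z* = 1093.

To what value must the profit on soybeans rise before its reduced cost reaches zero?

24

At the optimum: water uses 83 of 83 (binding); seed budget uses 103 of 103 (binding); land uses 88 of 110 (slack = 22).
Slack constraints have shadow price 0 (complementary slackness).
The binding rows give the dual system: 5·y_water + 1·y_seed budget = 19 and 1·y_water + 5·y_seed budget = 47.
Solving: y_water = 2, y_seed budget = 9.
soybeans enters the basis when its profit ≥ yᵀa₃ = 2·3 + 9·2 = 24.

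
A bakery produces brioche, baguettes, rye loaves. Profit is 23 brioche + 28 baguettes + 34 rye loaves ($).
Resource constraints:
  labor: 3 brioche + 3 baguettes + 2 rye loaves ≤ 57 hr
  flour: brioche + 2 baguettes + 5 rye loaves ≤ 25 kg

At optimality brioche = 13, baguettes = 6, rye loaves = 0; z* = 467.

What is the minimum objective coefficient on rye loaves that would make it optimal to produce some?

Check each constraint at x*: labor 57/57 (tight); flour 25/25 (tight).
The binding rows give the dual system: 3·y_labor + 1·y_flour = 23 and 3·y_labor + 2·y_flour = 28.
→ y_labor = 6 and y_flour = 5.
rye loaves enters the basis when its profit ≥ yᵀa₃ = 6·2 + 5·5 = 37.

37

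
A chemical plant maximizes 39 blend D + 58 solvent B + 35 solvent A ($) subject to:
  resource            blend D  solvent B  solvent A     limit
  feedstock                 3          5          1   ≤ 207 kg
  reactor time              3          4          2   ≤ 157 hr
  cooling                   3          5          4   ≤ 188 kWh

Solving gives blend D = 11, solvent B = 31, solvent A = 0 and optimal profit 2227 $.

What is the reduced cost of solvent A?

-3

Check each constraint at x*: feedstock 188/207 (slack 19); reactor time 157/157 (tight); cooling 188/188 (tight).
Slack constraints have shadow price 0 (complementary slackness).
The binding rows give the dual system: 3·y_reactor time + 3·y_cooling = 39 and 4·y_reactor time + 5·y_cooling = 58.
This yields shadow prices y_reactor time = 7, y_cooling = 6.
Reduced cost of solvent A: c₃ − yᵀa₃ = 35 − (7·2 + 6·4) = 35 − 38 = -3.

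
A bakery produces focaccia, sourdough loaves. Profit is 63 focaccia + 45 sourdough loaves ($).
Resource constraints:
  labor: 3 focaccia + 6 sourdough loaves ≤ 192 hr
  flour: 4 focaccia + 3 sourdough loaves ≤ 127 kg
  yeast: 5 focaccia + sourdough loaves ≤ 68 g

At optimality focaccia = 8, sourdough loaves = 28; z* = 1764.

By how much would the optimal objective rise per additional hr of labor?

At the optimum: labor uses 192 of 192 (binding); flour uses 116 of 127 (slack = 11); yeast uses 68 of 68 (binding).
Slack constraints have shadow price 0 (complementary slackness).
The binding rows give the dual system: 3·y_labor + 5·y_yeast = 63 and 6·y_labor + 1·y_yeast = 45.
Solving: y_labor = 6, y_yeast = 9.
Shadow price of labor = 6.

6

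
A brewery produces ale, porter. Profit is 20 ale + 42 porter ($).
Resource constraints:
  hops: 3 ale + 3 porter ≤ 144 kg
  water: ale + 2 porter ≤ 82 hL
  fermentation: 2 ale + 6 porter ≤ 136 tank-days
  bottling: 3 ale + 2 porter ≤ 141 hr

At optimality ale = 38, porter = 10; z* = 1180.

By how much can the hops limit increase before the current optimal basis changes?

Binding constraints: hops, fermentation. The basis is B = [[3,3],[2,6]] with det 12.
Per unit increase in hops, x* moves by d = (0.5, -0.1667).
The basis stays optimal until bottling becomes binding; allowable increase = 6 kg.

6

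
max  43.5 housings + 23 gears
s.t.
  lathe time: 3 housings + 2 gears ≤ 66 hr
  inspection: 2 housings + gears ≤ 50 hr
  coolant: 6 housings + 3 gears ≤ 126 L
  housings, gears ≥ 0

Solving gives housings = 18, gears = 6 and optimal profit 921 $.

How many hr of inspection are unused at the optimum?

inspection used = 2·18 + 1·6 = 42; slack = 50 − 42 = 8.

8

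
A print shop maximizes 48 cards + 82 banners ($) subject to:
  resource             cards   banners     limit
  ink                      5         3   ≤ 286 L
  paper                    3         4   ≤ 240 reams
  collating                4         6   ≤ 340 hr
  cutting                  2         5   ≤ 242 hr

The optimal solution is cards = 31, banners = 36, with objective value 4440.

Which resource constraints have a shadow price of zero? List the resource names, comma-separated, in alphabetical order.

ink: 263/286 (slack 23)
paper: 237/240 (slack 3)
collating: 340/340 (binding)
cutting: 242/242 (binding)
By complementary slackness, a constraint with positive slack has shadow price 0 → ink, paper.

ink, paper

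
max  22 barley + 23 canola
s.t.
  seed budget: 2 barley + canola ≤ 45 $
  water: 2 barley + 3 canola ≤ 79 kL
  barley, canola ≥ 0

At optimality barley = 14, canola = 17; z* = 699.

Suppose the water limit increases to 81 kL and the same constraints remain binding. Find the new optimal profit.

At the optimum: seed budget uses 45 of 45 (binding); water uses 79 of 79 (binding).
Dual feasibility on the basic columns requires 2·y_seed budget + 2·y_water = 22, 1·y_seed budget + 3·y_water = 23.
Solving: y_seed budget = 5, y_water = 6.
Δz = y_water·Δb = 6 × (2) = 12, so new z* = 699 + 12 = 711.

711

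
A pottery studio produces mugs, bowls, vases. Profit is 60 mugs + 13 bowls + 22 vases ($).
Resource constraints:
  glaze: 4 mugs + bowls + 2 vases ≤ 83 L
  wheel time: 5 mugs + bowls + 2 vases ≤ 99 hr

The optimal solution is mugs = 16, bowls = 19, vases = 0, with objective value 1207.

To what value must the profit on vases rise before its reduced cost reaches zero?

26

Check each constraint at x*: glaze 83/83 (tight); wheel time 99/99 (tight).
From A_Bᵀ y = c: 4·y_glaze + 5·y_wheel time = 60; 1·y_glaze + 1·y_wheel time = 13.
→ y_glaze = 5 and y_wheel time = 8.
vases enters the basis when its profit ≥ yᵀa₃ = 5·2 + 8·2 = 26.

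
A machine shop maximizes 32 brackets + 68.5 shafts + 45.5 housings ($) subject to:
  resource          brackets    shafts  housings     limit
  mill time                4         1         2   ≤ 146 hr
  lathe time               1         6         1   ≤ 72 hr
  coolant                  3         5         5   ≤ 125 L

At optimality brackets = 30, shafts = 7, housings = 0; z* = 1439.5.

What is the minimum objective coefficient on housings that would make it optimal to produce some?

At the optimum: mill time uses 127 of 146 (slack = 19); lathe time uses 72 of 72 (binding); coolant uses 125 of 125 (binding).
Slack constraints have shadow price 0 (complementary slackness).
From A_Bᵀ y = c: 1·y_lathe time + 3·y_coolant = 32; 6·y_lathe time + 5·y_coolant = 68.5.
This yields shadow prices y_lathe time = 3.5, y_coolant = 9.5.
housings enters the basis when its profit ≥ yᵀa₃ = 3.5·1 + 9.5·5 = 51.

51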